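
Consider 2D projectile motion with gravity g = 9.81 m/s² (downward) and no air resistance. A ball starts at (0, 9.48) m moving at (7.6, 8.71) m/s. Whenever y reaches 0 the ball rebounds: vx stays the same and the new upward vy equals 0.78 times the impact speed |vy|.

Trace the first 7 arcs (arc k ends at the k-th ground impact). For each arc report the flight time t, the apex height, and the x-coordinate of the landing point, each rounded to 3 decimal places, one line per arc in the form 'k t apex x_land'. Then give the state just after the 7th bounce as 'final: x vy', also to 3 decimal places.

Arc 1: start y=9.480, vy=8.710 → t=2.537, apex=13.347, x_land=19.284, impact vy=-16.182
  bounce: vy ← 0.78·16.182 = 12.622
Arc 2: start y=0.000, vy=12.622 → t=2.573, apex=8.120, x_land=38.842, impact vy=-12.622
  bounce: vy ← 0.78·12.622 = 9.845
Arc 3: start y=0.000, vy=9.845 → t=2.007, apex=4.940, x_land=54.096, impact vy=-9.845
  bounce: vy ← 0.78·9.845 = 7.679
Arc 4: start y=0.000, vy=7.679 → t=1.566, apex=3.006, x_land=65.995, impact vy=-7.679
  bounce: vy ← 0.78·7.679 = 5.990
Arc 5: start y=0.000, vy=5.990 → t=1.221, apex=1.829, x_land=75.276, impact vy=-5.990
  bounce: vy ← 0.78·5.990 = 4.672
Arc 6: start y=0.000, vy=4.672 → t=0.953, apex=1.113, x_land=82.515, impact vy=-4.672
  bounce: vy ← 0.78·4.672 = 3.644
Arc 7: start y=0.000, vy=3.644 → t=0.743, apex=0.677, x_land=88.161, impact vy=-3.644
  bounce: vy ← 0.78·3.644 = 2.842

1 2.537 13.347 19.284
2 2.573 8.120 38.842
3 2.007 4.940 54.096
4 1.566 3.006 65.995
5 1.221 1.829 75.276
6 0.953 1.113 82.515
7 0.743 0.677 88.161
final: 88.161 2.842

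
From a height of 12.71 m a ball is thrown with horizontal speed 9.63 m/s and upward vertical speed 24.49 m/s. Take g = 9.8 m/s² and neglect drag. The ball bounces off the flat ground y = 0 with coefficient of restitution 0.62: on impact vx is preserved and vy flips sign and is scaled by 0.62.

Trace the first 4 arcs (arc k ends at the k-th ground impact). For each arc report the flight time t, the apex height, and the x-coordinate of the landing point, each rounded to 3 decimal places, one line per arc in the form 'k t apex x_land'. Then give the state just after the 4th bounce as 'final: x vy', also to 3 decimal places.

Arc 1: start y=12.710, vy=24.490 → t=5.472, apex=43.310, x_land=52.695, impact vy=-29.135
  bounce: vy ← 0.62·29.135 = 18.064
Arc 2: start y=0.000, vy=18.064 → t=3.687, apex=16.648, x_land=88.197, impact vy=-18.064
  bounce: vy ← 0.62·18.064 = 11.200
Arc 3: start y=0.000, vy=11.200 → t=2.286, apex=6.400, x_land=110.207, impact vy=-11.200
  bounce: vy ← 0.62·11.200 = 6.944
Arc 4: start y=0.000, vy=6.944 → t=1.417, apex=2.460, x_land=123.854, impact vy=-6.944
  bounce: vy ← 0.62·6.944 = 4.305

1 5.472 43.310 52.695
2 3.687 16.648 88.197
3 2.286 6.400 110.207
4 1.417 2.460 123.854
final: 123.854 4.305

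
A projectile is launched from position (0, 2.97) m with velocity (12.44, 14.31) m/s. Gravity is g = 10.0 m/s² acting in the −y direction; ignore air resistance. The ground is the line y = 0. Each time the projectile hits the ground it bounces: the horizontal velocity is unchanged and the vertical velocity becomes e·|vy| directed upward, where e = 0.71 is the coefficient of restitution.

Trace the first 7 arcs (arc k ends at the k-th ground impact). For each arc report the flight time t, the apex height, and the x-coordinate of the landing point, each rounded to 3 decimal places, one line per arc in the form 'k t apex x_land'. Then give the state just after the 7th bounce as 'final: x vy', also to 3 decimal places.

1 3.056 13.209 38.021
2 2.308 6.659 66.732
3 1.639 3.357 87.118
4 1.163 1.692 101.591
5 0.826 0.853 111.867
6 0.587 0.430 119.163
7 0.416 0.217 124.343
final: 124.343 1.478

Arc 1: start y=2.970, vy=14.310 → t=3.056, apex=13.209, x_land=38.021, impact vy=-16.253
  bounce: vy ← 0.71·16.253 = 11.540
Arc 2: start y=0.000, vy=11.540 → t=2.308, apex=6.659, x_land=66.732, impact vy=-11.540
  bounce: vy ← 0.71·11.540 = 8.193
Arc 3: start y=0.000, vy=8.193 → t=1.639, apex=3.357, x_land=87.118, impact vy=-8.193
  bounce: vy ← 0.71·8.193 = 5.817
Arc 4: start y=0.000, vy=5.817 → t=1.163, apex=1.692, x_land=101.591, impact vy=-5.817
  bounce: vy ← 0.71·5.817 = 4.130
Arc 5: start y=0.000, vy=4.130 → t=0.826, apex=0.853, x_land=111.867, impact vy=-4.130
  bounce: vy ← 0.71·4.130 = 2.933
Arc 6: start y=0.000, vy=2.933 → t=0.587, apex=0.430, x_land=119.163, impact vy=-2.933
  bounce: vy ← 0.71·2.933 = 2.082
Arc 7: start y=0.000, vy=2.082 → t=0.416, apex=0.217, x_land=124.343, impact vy=-2.082
  bounce: vy ← 0.71·2.082 = 1.478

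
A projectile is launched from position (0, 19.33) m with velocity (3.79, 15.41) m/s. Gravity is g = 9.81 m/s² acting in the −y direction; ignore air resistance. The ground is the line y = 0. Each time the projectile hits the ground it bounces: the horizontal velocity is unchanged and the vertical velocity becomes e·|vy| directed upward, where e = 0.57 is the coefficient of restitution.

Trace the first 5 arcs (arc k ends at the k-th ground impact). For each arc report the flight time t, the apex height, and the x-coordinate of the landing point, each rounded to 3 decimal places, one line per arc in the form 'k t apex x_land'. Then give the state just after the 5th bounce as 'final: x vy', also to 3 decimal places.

1 4.102 31.433 15.548
2 2.886 10.213 26.485
3 1.645 3.318 32.720
4 0.938 1.078 36.273
5 0.534 0.350 38.299
final: 38.299 1.494

Arc 1: start y=19.330, vy=15.410 → t=4.102, apex=31.433, x_land=15.548, impact vy=-24.834
  bounce: vy ← 0.57·24.834 = 14.155
Arc 2: start y=0.000, vy=14.155 → t=2.886, apex=10.213, x_land=26.485, impact vy=-14.155
  bounce: vy ← 0.57·14.155 = 8.069
Arc 3: start y=0.000, vy=8.069 → t=1.645, apex=3.318, x_land=32.720, impact vy=-8.069
  bounce: vy ← 0.57·8.069 = 4.599
Arc 4: start y=0.000, vy=4.599 → t=0.938, apex=1.078, x_land=36.273, impact vy=-4.599
  bounce: vy ← 0.57·4.599 = 2.621
Arc 5: start y=0.000, vy=2.621 → t=0.534, apex=0.350, x_land=38.299, impact vy=-2.621
  bounce: vy ← 0.57·2.621 = 1.494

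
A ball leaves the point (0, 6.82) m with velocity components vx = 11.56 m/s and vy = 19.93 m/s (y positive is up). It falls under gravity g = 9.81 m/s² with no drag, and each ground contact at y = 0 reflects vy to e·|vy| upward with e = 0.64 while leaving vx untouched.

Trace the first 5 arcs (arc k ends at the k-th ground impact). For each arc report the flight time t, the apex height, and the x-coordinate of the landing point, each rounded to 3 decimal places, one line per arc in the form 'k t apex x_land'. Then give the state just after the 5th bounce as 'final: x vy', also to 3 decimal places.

1 4.381 27.065 50.640
2 3.007 11.086 85.398
3 1.924 4.541 107.642
4 1.232 1.860 121.879
5 0.788 0.762 130.991
final: 130.991 2.474

Arc 1: start y=6.820, vy=19.930 → t=4.381, apex=27.065, x_land=50.640, impact vy=-23.044
  bounce: vy ← 0.64·23.044 = 14.748
Arc 2: start y=0.000, vy=14.748 → t=3.007, apex=11.086, x_land=85.398, impact vy=-14.748
  bounce: vy ← 0.64·14.748 = 9.439
Arc 3: start y=0.000, vy=9.439 → t=1.924, apex=4.541, x_land=107.642, impact vy=-9.439
  bounce: vy ← 0.64·9.439 = 6.041
Arc 4: start y=0.000, vy=6.041 → t=1.232, apex=1.860, x_land=121.879, impact vy=-6.041
  bounce: vy ← 0.64·6.041 = 3.866
Arc 5: start y=0.000, vy=3.866 → t=0.788, apex=0.762, x_land=130.991, impact vy=-3.866
  bounce: vy ← 0.64·3.866 = 2.474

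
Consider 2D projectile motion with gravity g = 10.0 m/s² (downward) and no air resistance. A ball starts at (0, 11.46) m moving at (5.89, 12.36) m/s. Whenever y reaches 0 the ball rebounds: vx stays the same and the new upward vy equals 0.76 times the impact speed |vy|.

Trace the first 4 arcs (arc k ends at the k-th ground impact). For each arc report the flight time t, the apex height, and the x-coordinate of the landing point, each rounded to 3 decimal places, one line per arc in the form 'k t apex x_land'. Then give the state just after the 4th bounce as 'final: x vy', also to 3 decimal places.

1 3.190 19.098 18.791
2 2.971 11.031 36.289
3 2.258 6.372 49.587
4 1.716 3.680 59.693
final: 59.693 6.520

Arc 1: start y=11.460, vy=12.360 → t=3.190, apex=19.098, x_land=18.791, impact vy=-19.544
  bounce: vy ← 0.76·19.544 = 14.853
Arc 2: start y=0.000, vy=14.853 → t=2.971, apex=11.031, x_land=36.289, impact vy=-14.853
  bounce: vy ← 0.76·14.853 = 11.289
Arc 3: start y=0.000, vy=11.289 → t=2.258, apex=6.372, x_land=49.587, impact vy=-11.289
  bounce: vy ← 0.76·11.289 = 8.579
Arc 4: start y=0.000, vy=8.579 → t=1.716, apex=3.680, x_land=59.693, impact vy=-8.579
  bounce: vy ← 0.76·8.579 = 6.520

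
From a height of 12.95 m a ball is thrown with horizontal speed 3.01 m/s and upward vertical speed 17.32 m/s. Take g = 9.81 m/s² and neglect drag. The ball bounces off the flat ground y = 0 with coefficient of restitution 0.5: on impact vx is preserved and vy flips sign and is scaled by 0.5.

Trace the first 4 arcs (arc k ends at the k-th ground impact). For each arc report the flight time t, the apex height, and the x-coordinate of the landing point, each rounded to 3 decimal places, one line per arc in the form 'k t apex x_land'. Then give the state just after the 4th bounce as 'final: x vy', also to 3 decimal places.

1 4.165 28.240 12.537
2 2.399 7.060 19.759
3 1.200 1.765 23.370
4 0.600 0.441 25.176
final: 25.176 1.471

Arc 1: start y=12.950, vy=17.320 → t=4.165, apex=28.240, x_land=12.537, impact vy=-23.539
  bounce: vy ← 0.5·23.539 = 11.769
Arc 2: start y=0.000, vy=11.769 → t=2.399, apex=7.060, x_land=19.759, impact vy=-11.769
  bounce: vy ← 0.5·11.769 = 5.885
Arc 3: start y=0.000, vy=5.885 → t=1.200, apex=1.765, x_land=23.370, impact vy=-5.885
  bounce: vy ← 0.5·5.885 = 2.942
Arc 4: start y=0.000, vy=2.942 → t=0.600, apex=0.441, x_land=25.176, impact vy=-2.942
  bounce: vy ← 0.5·2.942 = 1.471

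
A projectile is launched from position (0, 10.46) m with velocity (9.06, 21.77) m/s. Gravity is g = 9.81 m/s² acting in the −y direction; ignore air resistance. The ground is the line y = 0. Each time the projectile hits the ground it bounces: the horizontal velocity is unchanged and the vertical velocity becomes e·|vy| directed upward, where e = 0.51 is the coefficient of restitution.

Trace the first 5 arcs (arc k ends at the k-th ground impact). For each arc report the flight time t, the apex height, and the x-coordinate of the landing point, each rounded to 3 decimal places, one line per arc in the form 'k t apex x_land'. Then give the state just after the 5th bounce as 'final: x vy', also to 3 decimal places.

1 4.876 34.616 44.174
2 2.710 9.004 68.724
3 1.382 2.342 81.244
4 0.705 0.609 87.629
5 0.359 0.158 90.886
final: 90.886 0.899

Arc 1: start y=10.460, vy=21.770 → t=4.876, apex=34.616, x_land=44.174, impact vy=-26.061
  bounce: vy ← 0.51·26.061 = 13.291
Arc 2: start y=0.000, vy=13.291 → t=2.710, apex=9.004, x_land=68.724, impact vy=-13.291
  bounce: vy ← 0.51·13.291 = 6.778
Arc 3: start y=0.000, vy=6.778 → t=1.382, apex=2.342, x_land=81.244, impact vy=-6.778
  bounce: vy ← 0.51·6.778 = 3.457
Arc 4: start y=0.000, vy=3.457 → t=0.705, apex=0.609, x_land=87.629, impact vy=-3.457
  bounce: vy ← 0.51·3.457 = 1.763
Arc 5: start y=0.000, vy=1.763 → t=0.359, apex=0.158, x_land=90.886, impact vy=-1.763
  bounce: vy ← 0.51·1.763 = 0.899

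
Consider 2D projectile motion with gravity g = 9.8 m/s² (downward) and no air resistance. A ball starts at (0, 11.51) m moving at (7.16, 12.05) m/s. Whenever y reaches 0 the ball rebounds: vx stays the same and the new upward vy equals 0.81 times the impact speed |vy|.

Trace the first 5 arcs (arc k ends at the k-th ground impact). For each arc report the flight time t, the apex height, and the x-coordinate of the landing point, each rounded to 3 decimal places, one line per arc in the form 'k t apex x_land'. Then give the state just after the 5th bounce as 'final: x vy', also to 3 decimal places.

1 3.195 18.918 22.873
2 3.183 12.412 45.664
3 2.578 8.144 64.125
4 2.088 5.343 79.079
5 1.692 3.506 91.191
final: 91.191 6.714

Arc 1: start y=11.510, vy=12.050 → t=3.195, apex=18.918, x_land=22.873, impact vy=-19.256
  bounce: vy ← 0.81·19.256 = 15.597
Arc 2: start y=0.000, vy=15.597 → t=3.183, apex=12.412, x_land=45.664, impact vy=-15.597
  bounce: vy ← 0.81·15.597 = 12.634
Arc 3: start y=0.000, vy=12.634 → t=2.578, apex=8.144, x_land=64.125, impact vy=-12.634
  bounce: vy ← 0.81·12.634 = 10.233
Arc 4: start y=0.000, vy=10.233 → t=2.088, apex=5.343, x_land=79.079, impact vy=-10.233
  bounce: vy ← 0.81·10.233 = 8.289
Arc 5: start y=0.000, vy=8.289 → t=1.692, apex=3.506, x_land=91.191, impact vy=-8.289
  bounce: vy ← 0.81·8.289 = 6.714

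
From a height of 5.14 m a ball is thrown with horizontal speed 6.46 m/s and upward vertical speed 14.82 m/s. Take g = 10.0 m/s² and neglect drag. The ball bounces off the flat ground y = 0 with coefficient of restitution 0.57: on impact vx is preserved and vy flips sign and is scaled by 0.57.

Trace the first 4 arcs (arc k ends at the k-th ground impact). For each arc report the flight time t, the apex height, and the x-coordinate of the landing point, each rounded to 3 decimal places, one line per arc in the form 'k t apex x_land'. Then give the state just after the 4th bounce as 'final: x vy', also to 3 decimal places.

1 3.278 16.122 21.174
2 2.047 5.238 34.397
3 1.167 1.702 41.935
4 0.665 0.553 46.231
final: 46.231 1.895

Arc 1: start y=5.140, vy=14.820 → t=3.278, apex=16.122, x_land=21.174, impact vy=-17.956
  bounce: vy ← 0.57·17.956 = 10.235
Arc 2: start y=0.000, vy=10.235 → t=2.047, apex=5.238, x_land=34.397, impact vy=-10.235
  bounce: vy ← 0.57·10.235 = 5.834
Arc 3: start y=0.000, vy=5.834 → t=1.167, apex=1.702, x_land=41.935, impact vy=-5.834
  bounce: vy ← 0.57·5.834 = 3.325
Arc 4: start y=0.000, vy=3.325 → t=0.665, apex=0.553, x_land=46.231, impact vy=-3.325
  bounce: vy ← 0.57·3.325 = 1.895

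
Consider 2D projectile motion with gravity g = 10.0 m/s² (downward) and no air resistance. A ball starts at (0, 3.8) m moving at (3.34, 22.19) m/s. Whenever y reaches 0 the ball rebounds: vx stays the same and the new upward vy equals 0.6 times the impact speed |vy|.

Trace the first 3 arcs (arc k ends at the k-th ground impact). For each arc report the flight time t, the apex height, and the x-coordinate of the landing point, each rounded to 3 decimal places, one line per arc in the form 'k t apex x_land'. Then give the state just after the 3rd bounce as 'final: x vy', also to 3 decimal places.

1 4.603 28.420 15.374
2 2.861 10.231 24.930
3 1.717 3.683 30.663
final: 30.663 5.150

Arc 1: start y=3.800, vy=22.190 → t=4.603, apex=28.420, x_land=15.374, impact vy=-23.841
  bounce: vy ← 0.6·23.841 = 14.305
Arc 2: start y=0.000, vy=14.305 → t=2.861, apex=10.231, x_land=24.930, impact vy=-14.305
  bounce: vy ← 0.6·14.305 = 8.583
Arc 3: start y=0.000, vy=8.583 → t=1.717, apex=3.683, x_land=30.663, impact vy=-8.583
  bounce: vy ← 0.6·8.583 = 5.150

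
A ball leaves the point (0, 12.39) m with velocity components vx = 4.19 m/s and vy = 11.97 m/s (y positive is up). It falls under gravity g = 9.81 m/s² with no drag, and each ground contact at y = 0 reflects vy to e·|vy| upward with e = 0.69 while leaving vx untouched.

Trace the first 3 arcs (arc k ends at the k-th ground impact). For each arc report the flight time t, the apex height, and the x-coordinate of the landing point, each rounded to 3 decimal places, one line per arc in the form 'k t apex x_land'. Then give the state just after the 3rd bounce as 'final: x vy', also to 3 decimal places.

Arc 1: start y=12.390, vy=11.970 → t=3.224, apex=19.693, x_land=13.508, impact vy=-19.656
  bounce: vy ← 0.69·19.656 = 13.563
Arc 2: start y=0.000, vy=13.563 → t=2.765, apex=9.376, x_land=25.094, impact vy=-13.563
  bounce: vy ← 0.69·13.563 = 9.358
Arc 3: start y=0.000, vy=9.358 → t=1.908, apex=4.464, x_land=33.088, impact vy=-9.358
  bounce: vy ← 0.69·9.358 = 6.457

1 3.224 19.693 13.508
2 2.765 9.376 25.094
3 1.908 4.464 33.088
final: 33.088 6.457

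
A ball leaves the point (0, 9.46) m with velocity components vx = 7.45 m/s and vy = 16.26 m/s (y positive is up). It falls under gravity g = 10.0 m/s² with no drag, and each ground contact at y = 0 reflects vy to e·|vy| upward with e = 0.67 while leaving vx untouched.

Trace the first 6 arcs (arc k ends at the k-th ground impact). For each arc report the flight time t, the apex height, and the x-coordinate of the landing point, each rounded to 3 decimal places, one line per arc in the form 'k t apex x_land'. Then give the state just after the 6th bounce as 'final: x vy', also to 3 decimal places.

Arc 1: start y=9.460, vy=16.260 → t=3.756, apex=22.679, x_land=27.980, impact vy=-21.298
  bounce: vy ← 0.67·21.298 = 14.269
Arc 2: start y=0.000, vy=14.269 → t=2.854, apex=10.181, x_land=49.242, impact vy=-14.269
  bounce: vy ← 0.67·14.269 = 9.560
Arc 3: start y=0.000, vy=9.560 → t=1.912, apex=4.570, x_land=63.487, impact vy=-9.560
  bounce: vy ← 0.67·9.560 = 6.406
Arc 4: start y=0.000, vy=6.406 → t=1.281, apex=2.052, x_land=73.031, impact vy=-6.406
  bounce: vy ← 0.67·6.406 = 4.292
Arc 5: start y=0.000, vy=4.292 → t=0.858, apex=0.921, x_land=79.426, impact vy=-4.292
  bounce: vy ← 0.67·4.292 = 2.875
Arc 6: start y=0.000, vy=2.875 → t=0.575, apex=0.413, x_land=83.710, impact vy=-2.875
  bounce: vy ← 0.67·2.875 = 1.927

1 3.756 22.679 27.980
2 2.854 10.181 49.242
3 1.912 4.570 63.487
4 1.281 2.052 73.031
5 0.858 0.921 79.426
6 0.575 0.413 83.710
final: 83.710 1.927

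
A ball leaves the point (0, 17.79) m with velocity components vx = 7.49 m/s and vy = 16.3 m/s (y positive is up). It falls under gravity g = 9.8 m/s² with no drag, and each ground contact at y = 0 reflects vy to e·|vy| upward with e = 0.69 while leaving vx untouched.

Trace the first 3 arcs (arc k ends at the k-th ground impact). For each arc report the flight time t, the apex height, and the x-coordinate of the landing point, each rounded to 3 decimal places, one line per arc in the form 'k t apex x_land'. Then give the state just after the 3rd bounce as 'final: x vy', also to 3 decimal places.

1 4.193 31.346 31.402
2 3.490 14.924 57.545
3 2.408 7.105 75.583
final: 75.583 8.143

Arc 1: start y=17.790, vy=16.300 → t=4.193, apex=31.346, x_land=31.402, impact vy=-24.787
  bounce: vy ← 0.69·24.787 = 17.103
Arc 2: start y=0.000, vy=17.103 → t=3.490, apex=14.924, x_land=57.545, impact vy=-17.103
  bounce: vy ← 0.69·17.103 = 11.801
Arc 3: start y=0.000, vy=11.801 → t=2.408, apex=7.105, x_land=75.583, impact vy=-11.801
  bounce: vy ← 0.69·11.801 = 8.143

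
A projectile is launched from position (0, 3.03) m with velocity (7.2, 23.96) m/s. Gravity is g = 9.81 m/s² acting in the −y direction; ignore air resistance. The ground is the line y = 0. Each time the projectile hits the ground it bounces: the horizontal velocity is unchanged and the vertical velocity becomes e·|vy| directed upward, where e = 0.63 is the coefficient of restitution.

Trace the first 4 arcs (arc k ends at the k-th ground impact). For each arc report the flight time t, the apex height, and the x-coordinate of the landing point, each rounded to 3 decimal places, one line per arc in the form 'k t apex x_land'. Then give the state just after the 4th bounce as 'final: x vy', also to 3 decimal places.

Arc 1: start y=3.030, vy=23.960 → t=5.008, apex=32.290, x_land=36.059, impact vy=-25.170
  bounce: vy ← 0.63·25.170 = 15.857
Arc 2: start y=0.000, vy=15.857 → t=3.233, apex=12.816, x_land=59.335, impact vy=-15.857
  bounce: vy ← 0.63·15.857 = 9.990
Arc 3: start y=0.000, vy=9.990 → t=2.037, apex=5.087, x_land=73.999, impact vy=-9.990
  bounce: vy ← 0.63·9.990 = 6.294
Arc 4: start y=0.000, vy=6.294 → t=1.283, apex=2.019, x_land=83.238, impact vy=-6.294
  bounce: vy ← 0.63·6.294 = 3.965

1 5.008 32.290 36.059
2 3.233 12.816 59.335
3 2.037 5.087 73.999
4 1.283 2.019 83.238
final: 83.238 3.965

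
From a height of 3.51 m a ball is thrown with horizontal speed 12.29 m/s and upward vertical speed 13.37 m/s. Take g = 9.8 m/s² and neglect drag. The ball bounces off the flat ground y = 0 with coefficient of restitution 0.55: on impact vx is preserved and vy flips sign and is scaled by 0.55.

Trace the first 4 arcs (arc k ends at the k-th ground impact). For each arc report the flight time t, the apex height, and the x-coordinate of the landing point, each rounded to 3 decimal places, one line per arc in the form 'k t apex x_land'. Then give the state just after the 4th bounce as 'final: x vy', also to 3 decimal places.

1 2.970 12.630 36.499
2 1.766 3.821 58.203
3 0.971 1.156 70.141
4 0.534 0.350 76.706
final: 76.706 1.440

Arc 1: start y=3.510, vy=13.370 → t=2.970, apex=12.630, x_land=36.499, impact vy=-15.734
  bounce: vy ← 0.55·15.734 = 8.654
Arc 2: start y=0.000, vy=8.654 → t=1.766, apex=3.821, x_land=58.203, impact vy=-8.654
  bounce: vy ← 0.55·8.654 = 4.759
Arc 3: start y=0.000, vy=4.759 → t=0.971, apex=1.156, x_land=70.141, impact vy=-4.759
  bounce: vy ← 0.55·4.759 = 2.618
Arc 4: start y=0.000, vy=2.618 → t=0.534, apex=0.350, x_land=76.706, impact vy=-2.618
  bounce: vy ← 0.55·2.618 = 1.440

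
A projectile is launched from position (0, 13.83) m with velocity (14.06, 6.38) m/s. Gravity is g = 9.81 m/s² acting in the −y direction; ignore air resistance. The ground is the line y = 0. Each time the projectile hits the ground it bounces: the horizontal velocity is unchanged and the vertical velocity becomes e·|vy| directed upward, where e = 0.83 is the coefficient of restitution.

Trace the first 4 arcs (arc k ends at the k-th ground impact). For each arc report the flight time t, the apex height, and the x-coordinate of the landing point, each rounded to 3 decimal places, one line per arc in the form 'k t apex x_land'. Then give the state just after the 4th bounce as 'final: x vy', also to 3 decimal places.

Arc 1: start y=13.830, vy=6.380 → t=2.451, apex=15.905, x_land=34.462, impact vy=-17.665
  bounce: vy ← 0.83·17.665 = 14.662
Arc 2: start y=0.000, vy=14.662 → t=2.989, apex=10.957, x_land=76.490, impact vy=-14.662
  bounce: vy ← 0.83·14.662 = 12.169
Arc 3: start y=0.000, vy=12.169 → t=2.481, apex=7.548, x_land=111.373, impact vy=-12.169
  bounce: vy ← 0.83·12.169 = 10.101
Arc 4: start y=0.000, vy=10.101 → t=2.059, apex=5.200, x_land=140.326, impact vy=-10.101
  bounce: vy ← 0.83·10.101 = 8.383

1 2.451 15.905 34.462
2 2.989 10.957 76.490
3 2.481 7.548 111.373
4 2.059 5.200 140.326
final: 140.326 8.383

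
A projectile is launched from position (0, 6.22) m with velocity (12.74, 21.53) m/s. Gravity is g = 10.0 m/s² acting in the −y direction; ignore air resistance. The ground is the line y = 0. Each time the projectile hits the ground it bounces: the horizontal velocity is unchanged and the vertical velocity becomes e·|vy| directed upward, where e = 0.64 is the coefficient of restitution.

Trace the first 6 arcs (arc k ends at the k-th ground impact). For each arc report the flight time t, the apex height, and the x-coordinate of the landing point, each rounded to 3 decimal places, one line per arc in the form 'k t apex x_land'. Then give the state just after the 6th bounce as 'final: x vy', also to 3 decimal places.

1 4.578 29.397 58.321
2 3.104 12.041 97.861
3 1.986 4.932 123.168
4 1.271 2.020 139.363
5 0.814 0.827 149.729
6 0.521 0.339 156.363
final: 156.363 1.666

Arc 1: start y=6.220, vy=21.530 → t=4.578, apex=29.397, x_land=58.321, impact vy=-24.247
  bounce: vy ← 0.64·24.247 = 15.518
Arc 2: start y=0.000, vy=15.518 → t=3.104, apex=12.041, x_land=97.861, impact vy=-15.518
  bounce: vy ← 0.64·15.518 = 9.932
Arc 3: start y=0.000, vy=9.932 → t=1.986, apex=4.932, x_land=123.168, impact vy=-9.932
  bounce: vy ← 0.64·9.932 = 6.356
Arc 4: start y=0.000, vy=6.356 → t=1.271, apex=2.020, x_land=139.363, impact vy=-6.356
  bounce: vy ← 0.64·6.356 = 4.068
Arc 5: start y=0.000, vy=4.068 → t=0.814, apex=0.827, x_land=149.729, impact vy=-4.068
  bounce: vy ← 0.64·4.068 = 2.604
Arc 6: start y=0.000, vy=2.604 → t=0.521, apex=0.339, x_land=156.363, impact vy=-2.604
  bounce: vy ← 0.64·2.604 = 1.666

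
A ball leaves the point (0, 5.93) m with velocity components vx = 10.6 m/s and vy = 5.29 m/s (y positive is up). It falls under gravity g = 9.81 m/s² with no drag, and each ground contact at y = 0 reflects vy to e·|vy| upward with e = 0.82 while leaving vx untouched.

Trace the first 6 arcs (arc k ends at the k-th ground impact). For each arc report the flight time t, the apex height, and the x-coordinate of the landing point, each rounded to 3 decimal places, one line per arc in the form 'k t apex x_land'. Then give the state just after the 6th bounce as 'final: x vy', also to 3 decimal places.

Arc 1: start y=5.930, vy=5.290 → t=1.764, apex=7.356, x_land=18.697, impact vy=-12.014
  bounce: vy ← 0.82·12.014 = 9.851
Arc 2: start y=0.000, vy=9.851 → t=2.008, apex=4.946, x_land=39.986, impact vy=-9.851
  bounce: vy ← 0.82·9.851 = 8.078
Arc 3: start y=0.000, vy=8.078 → t=1.647, apex=3.326, x_land=57.444, impact vy=-8.078
  bounce: vy ← 0.82·8.078 = 6.624
Arc 4: start y=0.000, vy=6.624 → t=1.350, apex=2.236, x_land=71.759, impact vy=-6.624
  bounce: vy ← 0.82·6.624 = 5.432
Arc 5: start y=0.000, vy=5.432 → t=1.107, apex=1.504, x_land=83.497, impact vy=-5.432
  bounce: vy ← 0.82·5.432 = 4.454
Arc 6: start y=0.000, vy=4.454 → t=0.908, apex=1.011, x_land=93.122, impact vy=-4.454
  bounce: vy ← 0.82·4.454 = 3.652

1 1.764 7.356 18.697
2 2.008 4.946 39.986
3 1.647 3.326 57.444
4 1.350 2.236 71.759
5 1.107 1.504 83.497
6 0.908 1.011 93.122
final: 93.122 3.652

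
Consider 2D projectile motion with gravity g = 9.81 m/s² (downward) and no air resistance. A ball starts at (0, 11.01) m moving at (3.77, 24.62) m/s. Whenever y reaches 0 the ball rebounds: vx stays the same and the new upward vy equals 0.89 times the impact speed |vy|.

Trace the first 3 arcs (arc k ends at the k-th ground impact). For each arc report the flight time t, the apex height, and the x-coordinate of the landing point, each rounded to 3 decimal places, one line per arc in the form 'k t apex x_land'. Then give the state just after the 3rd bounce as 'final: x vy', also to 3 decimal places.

Arc 1: start y=11.010, vy=24.620 → t=5.433, apex=41.904, x_land=20.481, impact vy=-28.673
  bounce: vy ← 0.89·28.673 = 25.519
Arc 2: start y=0.000, vy=25.519 → t=5.203, apex=33.192, x_land=40.095, impact vy=-25.519
  bounce: vy ← 0.89·25.519 = 22.712
Arc 3: start y=0.000, vy=22.712 → t=4.630, apex=26.292, x_land=57.552, impact vy=-22.712
  bounce: vy ← 0.89·22.712 = 20.214

1 5.433 41.904 20.481
2 5.203 33.192 40.095
3 4.630 26.292 57.552
final: 57.552 20.214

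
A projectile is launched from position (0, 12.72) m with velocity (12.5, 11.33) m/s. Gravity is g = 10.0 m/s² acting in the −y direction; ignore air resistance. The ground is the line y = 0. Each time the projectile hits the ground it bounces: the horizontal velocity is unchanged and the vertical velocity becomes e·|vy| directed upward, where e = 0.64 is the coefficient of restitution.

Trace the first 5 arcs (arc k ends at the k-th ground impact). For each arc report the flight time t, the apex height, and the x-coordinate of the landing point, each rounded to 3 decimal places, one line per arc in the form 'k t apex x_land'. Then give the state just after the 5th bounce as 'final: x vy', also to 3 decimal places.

Arc 1: start y=12.720, vy=11.330 → t=3.089, apex=19.138, x_land=38.618, impact vy=-19.564
  bounce: vy ← 0.64·19.564 = 12.521
Arc 2: start y=0.000, vy=12.521 → t=2.504, apex=7.839, x_land=69.921, impact vy=-12.521
  bounce: vy ← 0.64·12.521 = 8.014
Arc 3: start y=0.000, vy=8.014 → t=1.603, apex=3.211, x_land=89.955, impact vy=-8.014
  bounce: vy ← 0.64·8.014 = 5.129
Arc 4: start y=0.000, vy=5.129 → t=1.026, apex=1.315, x_land=102.777, impact vy=-5.129
  bounce: vy ← 0.64·5.129 = 3.282
Arc 5: start y=0.000, vy=3.282 → t=0.656, apex=0.539, x_land=110.983, impact vy=-3.282
  bounce: vy ← 0.64·3.282 = 2.101

1 3.089 19.138 38.618
2 2.504 7.839 69.921
3 1.603 3.211 89.955
4 1.026 1.315 102.777
5 0.656 0.539 110.983
final: 110.983 2.101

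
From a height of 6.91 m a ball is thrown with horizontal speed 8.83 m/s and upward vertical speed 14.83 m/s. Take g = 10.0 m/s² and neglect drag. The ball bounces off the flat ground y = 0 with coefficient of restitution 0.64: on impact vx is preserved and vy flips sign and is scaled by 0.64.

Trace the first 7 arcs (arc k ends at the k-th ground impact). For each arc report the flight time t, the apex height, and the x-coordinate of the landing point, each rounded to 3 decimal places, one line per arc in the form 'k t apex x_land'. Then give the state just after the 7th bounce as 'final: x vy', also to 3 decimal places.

Arc 1: start y=6.910, vy=14.830 → t=3.375, apex=17.906, x_land=29.805, impact vy=-18.924
  bounce: vy ← 0.64·18.924 = 12.112
Arc 2: start y=0.000, vy=12.112 → t=2.422, apex=7.334, x_land=51.194, impact vy=-12.112
  bounce: vy ← 0.64·12.112 = 7.751
Arc 3: start y=0.000, vy=7.751 → t=1.550, apex=3.004, x_land=64.883, impact vy=-7.751
  bounce: vy ← 0.64·7.751 = 4.961
Arc 4: start y=0.000, vy=4.961 → t=0.992, apex=1.231, x_land=73.644, impact vy=-4.961
  bounce: vy ← 0.64·4.961 = 3.175
Arc 5: start y=0.000, vy=3.175 → t=0.635, apex=0.504, x_land=79.251, impact vy=-3.175
  bounce: vy ← 0.64·3.175 = 2.032
Arc 6: start y=0.000, vy=2.032 → t=0.406, apex=0.206, x_land=82.839, impact vy=-2.032
  bounce: vy ← 0.64·2.032 = 1.300
Arc 7: start y=0.000, vy=1.300 → t=0.260, apex=0.085, x_land=85.136, impact vy=-1.300
  bounce: vy ← 0.64·1.300 = 0.832

1 3.375 17.906 29.805
2 2.422 7.334 51.194
3 1.550 3.004 64.883
4 0.992 1.231 73.644
5 0.635 0.504 79.251
6 0.406 0.206 82.839
7 0.260 0.085 85.136
final: 85.136 0.832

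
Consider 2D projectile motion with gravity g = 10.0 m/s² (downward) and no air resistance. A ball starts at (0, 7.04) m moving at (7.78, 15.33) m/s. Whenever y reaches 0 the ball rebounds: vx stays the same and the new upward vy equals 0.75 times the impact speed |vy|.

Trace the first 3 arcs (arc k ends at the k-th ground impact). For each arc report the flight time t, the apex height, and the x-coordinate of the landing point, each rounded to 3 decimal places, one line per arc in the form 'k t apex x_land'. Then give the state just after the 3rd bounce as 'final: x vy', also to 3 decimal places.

1 3.472 18.790 27.009
2 2.908 10.570 49.632
3 2.181 5.945 66.600
final: 66.600 8.178

Arc 1: start y=7.040, vy=15.330 → t=3.472, apex=18.790, x_land=27.009, impact vy=-19.386
  bounce: vy ← 0.75·19.386 = 14.539
Arc 2: start y=0.000, vy=14.539 → t=2.908, apex=10.570, x_land=49.632, impact vy=-14.539
  bounce: vy ← 0.75·14.539 = 10.905
Arc 3: start y=0.000, vy=10.905 → t=2.181, apex=5.945, x_land=66.600, impact vy=-10.905
  bounce: vy ← 0.75·10.905 = 8.178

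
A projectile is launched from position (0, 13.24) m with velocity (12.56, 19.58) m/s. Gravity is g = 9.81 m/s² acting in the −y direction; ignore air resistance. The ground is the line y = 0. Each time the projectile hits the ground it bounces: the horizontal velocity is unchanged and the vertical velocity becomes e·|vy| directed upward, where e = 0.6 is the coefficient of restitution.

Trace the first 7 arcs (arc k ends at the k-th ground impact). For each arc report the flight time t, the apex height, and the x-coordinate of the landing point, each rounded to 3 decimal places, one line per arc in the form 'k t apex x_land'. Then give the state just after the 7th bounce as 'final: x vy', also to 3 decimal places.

1 4.581 32.780 57.538
2 3.102 11.801 96.502
3 1.861 4.248 119.880
4 1.117 1.529 133.906
5 0.670 0.551 142.323
6 0.402 0.198 147.372
7 0.241 0.071 150.402
final: 150.402 0.710

Arc 1: start y=13.240, vy=19.580 → t=4.581, apex=32.780, x_land=57.538, impact vy=-25.360
  bounce: vy ← 0.6·25.360 = 15.216
Arc 2: start y=0.000, vy=15.216 → t=3.102, apex=11.801, x_land=96.502, impact vy=-15.216
  bounce: vy ← 0.6·15.216 = 9.130
Arc 3: start y=0.000, vy=9.130 → t=1.861, apex=4.248, x_land=119.880, impact vy=-9.130
  bounce: vy ← 0.6·9.130 = 5.478
Arc 4: start y=0.000, vy=5.478 → t=1.117, apex=1.529, x_land=133.906, impact vy=-5.478
  bounce: vy ← 0.6·5.478 = 3.287
Arc 5: start y=0.000, vy=3.287 → t=0.670, apex=0.551, x_land=142.323, impact vy=-3.287
  bounce: vy ← 0.6·3.287 = 1.972
Arc 6: start y=0.000, vy=1.972 → t=0.402, apex=0.198, x_land=147.372, impact vy=-1.972
  bounce: vy ← 0.6·1.972 = 1.183
Arc 7: start y=0.000, vy=1.183 → t=0.241, apex=0.071, x_land=150.402, impact vy=-1.183
  bounce: vy ← 0.6·1.183 = 0.710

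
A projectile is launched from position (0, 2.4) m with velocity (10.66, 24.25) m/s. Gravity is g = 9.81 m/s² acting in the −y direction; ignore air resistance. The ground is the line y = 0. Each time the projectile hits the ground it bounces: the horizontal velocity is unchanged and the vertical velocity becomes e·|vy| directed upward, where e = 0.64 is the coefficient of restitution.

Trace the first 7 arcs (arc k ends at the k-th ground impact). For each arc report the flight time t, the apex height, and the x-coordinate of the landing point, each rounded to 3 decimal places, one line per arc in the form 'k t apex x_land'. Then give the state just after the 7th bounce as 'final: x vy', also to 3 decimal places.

Arc 1: start y=2.400, vy=24.250 → t=5.041, apex=32.373, x_land=53.737, impact vy=-25.202
  bounce: vy ← 0.64·25.202 = 16.129
Arc 2: start y=0.000, vy=16.129 → t=3.288, apex=13.260, x_land=88.791, impact vy=-16.129
  bounce: vy ← 0.64·16.129 = 10.323
Arc 3: start y=0.000, vy=10.323 → t=2.105, apex=5.431, x_land=111.225, impact vy=-10.323
  bounce: vy ← 0.64·10.323 = 6.607
Arc 4: start y=0.000, vy=6.607 → t=1.347, apex=2.225, x_land=125.584, impact vy=-6.607
  bounce: vy ← 0.64·6.607 = 4.228
Arc 5: start y=0.000, vy=4.228 → t=0.862, apex=0.911, x_land=134.773, impact vy=-4.228
  bounce: vy ← 0.64·4.228 = 2.706
Arc 6: start y=0.000, vy=2.706 → t=0.552, apex=0.373, x_land=140.654, impact vy=-2.706
  bounce: vy ← 0.64·2.706 = 1.732
Arc 7: start y=0.000, vy=1.732 → t=0.353, apex=0.153, x_land=144.418, impact vy=-1.732
  bounce: vy ← 0.64·1.732 = 1.108

1 5.041 32.373 53.737
2 3.288 13.260 88.791
3 2.105 5.431 111.225
4 1.347 2.225 125.584
5 0.862 0.911 134.773
6 0.552 0.373 140.654
7 0.353 0.153 144.418
final: 144.418 1.108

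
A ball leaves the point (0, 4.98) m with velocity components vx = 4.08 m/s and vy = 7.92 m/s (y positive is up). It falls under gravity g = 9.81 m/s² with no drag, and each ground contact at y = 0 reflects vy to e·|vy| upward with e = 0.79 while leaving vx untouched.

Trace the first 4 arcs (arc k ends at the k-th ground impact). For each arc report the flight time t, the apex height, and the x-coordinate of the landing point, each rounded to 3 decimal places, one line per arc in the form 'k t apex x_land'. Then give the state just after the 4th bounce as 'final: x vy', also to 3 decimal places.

1 2.098 8.177 8.562
2 2.040 5.103 16.885
3 1.612 3.185 23.461
4 1.273 1.988 28.655
final: 28.655 4.934

Arc 1: start y=4.980, vy=7.920 → t=2.098, apex=8.177, x_land=8.562, impact vy=-12.666
  bounce: vy ← 0.79·12.666 = 10.006
Arc 2: start y=0.000, vy=10.006 → t=2.040, apex=5.103, x_land=16.885, impact vy=-10.006
  bounce: vy ← 0.79·10.006 = 7.905
Arc 3: start y=0.000, vy=7.905 → t=1.612, apex=3.185, x_land=23.461, impact vy=-7.905
  bounce: vy ← 0.79·7.905 = 6.245
Arc 4: start y=0.000, vy=6.245 → t=1.273, apex=1.988, x_land=28.655, impact vy=-6.245
  bounce: vy ← 0.79·6.245 = 4.934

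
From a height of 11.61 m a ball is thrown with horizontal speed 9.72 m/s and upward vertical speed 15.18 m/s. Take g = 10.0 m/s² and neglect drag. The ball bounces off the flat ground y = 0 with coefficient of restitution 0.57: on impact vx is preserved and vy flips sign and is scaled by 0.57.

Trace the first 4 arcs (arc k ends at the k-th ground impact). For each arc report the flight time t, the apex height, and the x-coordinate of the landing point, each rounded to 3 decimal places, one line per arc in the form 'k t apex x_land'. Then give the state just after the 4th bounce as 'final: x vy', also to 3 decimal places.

Arc 1: start y=11.610, vy=15.180 → t=3.669, apex=23.132, x_land=35.662, impact vy=-21.509
  bounce: vy ← 0.57·21.509 = 12.260
Arc 2: start y=0.000, vy=12.260 → t=2.452, apex=7.515, x_land=59.495, impact vy=-12.260
  bounce: vy ← 0.57·12.260 = 6.988
Arc 3: start y=0.000, vy=6.988 → t=1.398, apex=2.442, x_land=73.080, impact vy=-6.988
  bounce: vy ← 0.57·6.988 = 3.983
Arc 4: start y=0.000, vy=3.983 → t=0.797, apex=0.793, x_land=80.824, impact vy=-3.983
  bounce: vy ← 0.57·3.983 = 2.270

1 3.669 23.132 35.662
2 2.452 7.515 59.495
3 1.398 2.442 73.080
4 0.797 0.793 80.824
final: 80.824 2.270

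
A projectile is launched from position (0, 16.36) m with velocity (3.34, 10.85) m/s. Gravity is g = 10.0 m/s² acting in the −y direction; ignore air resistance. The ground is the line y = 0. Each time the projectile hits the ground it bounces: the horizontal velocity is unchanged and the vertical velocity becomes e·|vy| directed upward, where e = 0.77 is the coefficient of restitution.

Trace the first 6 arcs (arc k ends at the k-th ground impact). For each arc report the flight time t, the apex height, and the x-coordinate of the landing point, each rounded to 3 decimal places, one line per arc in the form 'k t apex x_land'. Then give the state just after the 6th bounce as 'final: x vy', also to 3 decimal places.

1 3.194 22.246 10.669
2 3.248 13.190 21.519
3 2.501 7.820 29.873
4 1.926 4.637 36.305
5 1.483 2.749 41.258
6 1.142 1.630 45.072
final: 45.072 4.396

Arc 1: start y=16.360, vy=10.850 → t=3.194, apex=22.246, x_land=10.669, impact vy=-21.093
  bounce: vy ← 0.77·21.093 = 16.242
Arc 2: start y=0.000, vy=16.242 → t=3.248, apex=13.190, x_land=21.519, impact vy=-16.242
  bounce: vy ← 0.77·16.242 = 12.506
Arc 3: start y=0.000, vy=12.506 → t=2.501, apex=7.820, x_land=29.873, impact vy=-12.506
  bounce: vy ← 0.77·12.506 = 9.630
Arc 4: start y=0.000, vy=9.630 → t=1.926, apex=4.637, x_land=36.305, impact vy=-9.630
  bounce: vy ← 0.77·9.630 = 7.415
Arc 5: start y=0.000, vy=7.415 → t=1.483, apex=2.749, x_land=41.258, impact vy=-7.415
  bounce: vy ← 0.77·7.415 = 5.709
Arc 6: start y=0.000, vy=5.709 → t=1.142, apex=1.630, x_land=45.072, impact vy=-5.709
  bounce: vy ← 0.77·5.709 = 4.396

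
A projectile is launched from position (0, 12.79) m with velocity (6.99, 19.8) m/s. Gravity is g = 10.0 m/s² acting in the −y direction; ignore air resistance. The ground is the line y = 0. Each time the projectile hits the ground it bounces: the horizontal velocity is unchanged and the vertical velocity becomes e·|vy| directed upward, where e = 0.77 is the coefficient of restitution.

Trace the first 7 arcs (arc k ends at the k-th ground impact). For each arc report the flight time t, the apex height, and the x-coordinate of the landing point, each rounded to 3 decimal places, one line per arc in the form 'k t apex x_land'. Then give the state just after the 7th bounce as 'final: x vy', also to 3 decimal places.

1 4.525 32.392 31.632
2 3.920 19.205 59.030
3 3.018 11.387 80.128
4 2.324 6.751 96.372
5 1.789 4.003 108.881
6 1.378 2.373 118.512
7 1.061 1.407 125.929
final: 125.929 4.085

Arc 1: start y=12.790, vy=19.800 → t=4.525, apex=32.392, x_land=31.632, impact vy=-25.453
  bounce: vy ← 0.77·25.453 = 19.599
Arc 2: start y=0.000, vy=19.599 → t=3.920, apex=19.205, x_land=59.030, impact vy=-19.599
  bounce: vy ← 0.77·19.599 = 15.091
Arc 3: start y=0.000, vy=15.091 → t=3.018, apex=11.387, x_land=80.128, impact vy=-15.091
  bounce: vy ← 0.77·15.091 = 11.620
Arc 4: start y=0.000, vy=11.620 → t=2.324, apex=6.751, x_land=96.372, impact vy=-11.620
  bounce: vy ← 0.77·11.620 = 8.947
Arc 5: start y=0.000, vy=8.947 → t=1.789, apex=4.003, x_land=108.881, impact vy=-8.947
  bounce: vy ← 0.77·8.947 = 6.889
Arc 6: start y=0.000, vy=6.889 → t=1.378, apex=2.373, x_land=118.512, impact vy=-6.889
  bounce: vy ← 0.77·6.889 = 5.305
Arc 7: start y=0.000, vy=5.305 → t=1.061, apex=1.407, x_land=125.929, impact vy=-5.305
  bounce: vy ← 0.77·5.305 = 4.085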